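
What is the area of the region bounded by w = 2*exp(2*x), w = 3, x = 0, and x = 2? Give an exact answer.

-8 - 7*log(2)/2 + log(6)/2 + 5*log(3)/2 + exp(4)

The difference (2*exp(2*x)) - (3) = 2*exp(2*x) - 3 changes sign at x = -log(2)/2 + log(3)/2 inside [0, 2], so split the integral there.
∫[0,-log(2)/2 + log(3)/2] (2*exp(2*x) - 3) dx = log(2*sqrt(6)/9) + 1/2; the area of that piece is -1/2 + log(3*sqrt(6)/4).
∫[-log(2)/2 + log(3)/2,2] (2*exp(2*x) - 3) dx = -15/2 - 3*log(2)/2 + 3*log(3)/2 + exp(4).
Total area = (-1/2 + log(3*sqrt(6)/4)) + (-15/2 - 3*log(2)/2 + 3*log(3)/2 + exp(4)) = -8 - 7*log(2)/2 + log(6)/2 + 5*log(3)/2 + exp(4).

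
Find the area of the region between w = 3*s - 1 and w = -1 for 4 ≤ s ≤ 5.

On [4, 5], (3*s - 1) - (-1) = 3*s is ≥ 0 throughout, so the area is a single integral of |3*s|.
∫[4,5] (3*s) ds = 27/2.

27/2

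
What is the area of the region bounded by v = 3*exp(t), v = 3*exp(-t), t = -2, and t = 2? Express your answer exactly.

The difference (3*exp(t)) - (3*exp(-t)) = 3*exp(t) - 3*exp(-t) changes sign at t = 0 inside [-2, 2], so split the integral there.
∫[-2,0] (3*exp(t) - 3*exp(-t)) dt = -3*exp(2) - 3*exp(-2) + 6; the area of that piece is -6 + 3*exp(-2) + 3*exp(2).
∫[0,2] (3*exp(t) - 3*exp(-t)) dt = -6 + 3*exp(-2) + 3*exp(2).
Total area = (-6 + 3*exp(-2) + 3*exp(2)) + (-6 + 3*exp(-2) + 3*exp(2)) = -12 + 6*exp(-2) + 6*exp(2).

-12 + 6*exp(-2) + 6*exp(2)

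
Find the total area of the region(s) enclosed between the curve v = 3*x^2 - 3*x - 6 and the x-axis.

The curve meets the x-axis where 3*x^2 - 3*x - 6 = 0, i.e. 3*(x - 2)*(x + 1) = 0, at x = -1, 2.
On [-1, 2] the curve lies below the axis; ∫[-1,2] (3*x^2 - 3*x - 6) dx = -27/2, giving area 27/2.

27/2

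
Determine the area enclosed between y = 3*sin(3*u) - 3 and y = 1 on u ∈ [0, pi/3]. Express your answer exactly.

On [0, pi/3], (3*sin(3*u) - 3) - (1) = 3*sin(3*u) - 4 is ≤ 0 throughout, so the area is a single integral of |3*sin(3*u) - 4|.
∫[0,pi/3] (3*sin(3*u) - 4) du = 2 - 4*pi/3; the area of that piece is -2 + 4*pi/3.

-2 + 4*pi/3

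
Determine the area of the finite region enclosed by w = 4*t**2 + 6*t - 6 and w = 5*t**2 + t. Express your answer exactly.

1/6

Set the curves equal: 4*t**2 + 6*t - 6 = 5*t**2 + t, so -t**2 + 5*t - 6 = 0, which factors as -(t - 3)*(t - 2) = 0. The curves meet at t = 2, 3.
On [2, 3], w = 4*t**2 + 6*t - 6 is on top; that piece has area ∫[2,3] (-t**2 + 5*t - 6) dt = 1/6.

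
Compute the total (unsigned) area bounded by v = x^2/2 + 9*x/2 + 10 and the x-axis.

1/12

The curve meets the x-axis where x^2/2 + 9*x/2 + 10 = 0, i.e. (x + 4)*(x + 5)/2 = 0, at x = -5, -4.
On [-5, -4] the curve lies below the axis; ∫[-5,-4] (x^2/2 + 9*x/2 + 10) dx = -1/12, giving area 1/12.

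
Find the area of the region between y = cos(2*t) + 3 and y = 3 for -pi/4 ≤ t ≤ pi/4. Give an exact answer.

1

On [-pi/4, pi/4], (cos(2*t) + 3) - (3) = cos(2*t) is ≥ 0 throughout, so the area is a single integral of |cos(2*t)|.
∫[-pi/4,pi/4] (cos(2*t)) dt = 1.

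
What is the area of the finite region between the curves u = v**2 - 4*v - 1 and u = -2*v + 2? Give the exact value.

32/3

Both boundary curves give u as a function of v, so integrate with respect to v. Setting them equal: v**2 - 2*v - 3 = 0, i.e. (v - 3)*(v + 1) = 0, so they meet at v = -1, 3.
For v in [-1, 3], u = v**2 - 4*v - 1 is on the left; area = ∫[-1,3] (-(v**2 - 2*v - 3)) dv = 32/3.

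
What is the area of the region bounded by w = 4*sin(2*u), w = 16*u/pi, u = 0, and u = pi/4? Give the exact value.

2 - pi/2

On [0, pi/4], (4*sin(2*u)) - (16*u/pi) = -16*u/pi + 4*sin(2*u) is ≥ 0 throughout, so the area is a single integral of |-16*u/pi + 4*sin(2*u)|.
∫[0,pi/4] (-16*u/pi + 4*sin(2*u)) du = 2 - pi/2.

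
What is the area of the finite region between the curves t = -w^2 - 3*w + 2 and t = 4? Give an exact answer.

1/6

Both boundary curves give t as a function of w, so integrate with respect to w. Setting them equal: -w^2 - 3*w - 2 = 0, i.e. -(w + 1)*(w + 2) = 0, so they meet at w = -2, -1.
For w in [-2, -1], t = -w^2 - 3*w + 2 is on the right; area = ∫[-2,-1] (-w^2 - 3*w - 2) dw = 1/6.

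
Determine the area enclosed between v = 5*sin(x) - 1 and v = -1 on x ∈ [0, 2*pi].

The difference (5*sin(x) - 1) - (-1) = 5*sin(x) changes sign at x = pi inside [0, 2*pi], so split the integral there.
∫[0,pi] (5*sin(x)) dx = 10.
∫[pi,2*pi] (5*sin(x)) dx = -10; the area of that piece is 10.
Total area = 10 + 10 = 20.

20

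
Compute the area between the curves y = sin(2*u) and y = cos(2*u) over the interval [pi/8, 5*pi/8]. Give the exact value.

On [pi/8, 5*pi/8], (sin(2*u)) - (cos(2*u)) = sin(2*u) - cos(2*u) is ≥ 0 throughout, so the area is a single integral of |sin(2*u) - cos(2*u)|.
∫[pi/8,5*pi/8] (sin(2*u) - cos(2*u)) du = sqrt(2).

sqrt(2)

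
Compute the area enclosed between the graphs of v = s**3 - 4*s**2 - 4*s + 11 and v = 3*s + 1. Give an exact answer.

937/12

Set the curves equal: s**3 - 4*s**2 - 4*s + 11 = 3*s + 1, so s**3 - 4*s**2 - 7*s + 10 = 0, which factors as (s - 5)*(s - 1)*(s + 2) = 0. The curves meet at s = -2, 1, 5.
On [-2, 1], v = s**3 - 4*s**2 - 4*s + 11 is on top; that piece has area ∫[-2,1] (s**3 - 4*s**2 - 7*s + 10) ds = 99/4.
On [1, 5], v = 3*s + 1 is on top; that piece has area ∫[1,5] (-(s**3 - 4*s**2 - 7*s + 10)) ds = 160/3.
Total enclosed area = 99/4 + 160/3 = 937/12.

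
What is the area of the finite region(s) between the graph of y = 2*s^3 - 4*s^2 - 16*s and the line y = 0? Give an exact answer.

296/3

The curve meets the s-axis where 2*s^3 - 4*s^2 - 16*s = 0, i.e. 2*s*(s - 4)*(s + 2) = 0, at s = -2, 0, 4.
On [-2, 0] the curve lies above the axis; ∫[-2,0] (2*s^3 - 4*s^2 - 16*s) ds = 40/3, giving area 40/3.
On [0, 4] the curve lies below the axis; ∫[0,4] (2*s^3 - 4*s^2 - 16*s) ds = -256/3, giving area 256/3.
Total area = 40/3 + 256/3 = 296/3.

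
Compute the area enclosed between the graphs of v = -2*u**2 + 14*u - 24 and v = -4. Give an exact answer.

Set the curves equal: -2*u**2 + 14*u - 24 = -4, so -2*u**2 + 14*u - 20 = 0, which factors as -2*(u - 5)*(u - 2) = 0. The curves meet at u = 2, 5.
On [2, 5], v = -2*u**2 + 14*u - 24 is on top; that piece has area ∫[2,5] (-2*u**2 + 14*u - 20) du = 9.

9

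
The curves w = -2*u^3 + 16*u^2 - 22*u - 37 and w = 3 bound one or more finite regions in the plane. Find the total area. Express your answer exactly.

443/3

Set the curves equal: -2*u^3 + 16*u^2 - 22*u - 37 = 3, so -2*u^3 + 16*u^2 - 22*u - 40 = 0, which factors as -2*(u - 5)*(u - 4)*(u + 1) = 0. The curves meet at u = -1, 4, 5.
On [-1, 4], w = 3 is on top; that piece has area ∫[-1,4] (-(-2*u^3 + 16*u^2 - 22*u - 40)) du = 875/6.
On [4, 5], w = -2*u^3 + 16*u^2 - 22*u - 37 is on top; that piece has area ∫[4,5] (-2*u^3 + 16*u^2 - 22*u - 40) du = 11/6.
Total enclosed area = 875/6 + 11/6 = 443/3.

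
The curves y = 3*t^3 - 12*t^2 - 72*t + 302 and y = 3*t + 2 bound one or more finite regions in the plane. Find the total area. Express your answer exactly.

4019/2

Set the curves equal: 3*t^3 - 12*t^2 - 72*t + 302 = 3*t + 2, so 3*t^3 - 12*t^2 - 75*t + 300 = 0, which factors as 3*(t - 5)*(t - 4)*(t + 5) = 0. The curves meet at t = -5, 4, 5.
On [-5, 4], y = 3*t^3 - 12*t^2 - 72*t + 302 is on top; that piece has area ∫[-5,4] (3*t^3 - 12*t^2 - 75*t + 300) dt = 8019/4.
On [4, 5], y = 3*t + 2 is on top; that piece has area ∫[4,5] (-(3*t^3 - 12*t^2 - 75*t + 300)) dt = 19/4.
Total enclosed area = 8019/4 + 19/4 = 4019/2.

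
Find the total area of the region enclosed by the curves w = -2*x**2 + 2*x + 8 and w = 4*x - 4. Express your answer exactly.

125/3

Set the curves equal: -2*x**2 + 2*x + 8 = 4*x - 4, so -2*x**2 - 2*x + 12 = 0, which factors as -2*(x - 2)*(x + 3) = 0. The curves meet at x = -3, 2.
On [-3, 2], w = -2*x**2 + 2*x + 8 is on top; that piece has area ∫[-3,2] (-2*x**2 - 2*x + 12) dx = 125/3.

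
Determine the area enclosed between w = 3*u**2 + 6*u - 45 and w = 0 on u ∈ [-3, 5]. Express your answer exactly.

The difference (3*u**2 + 6*u - 45) - (0) = 3*u**2 + 6*u - 45 changes sign at u = 3 inside [-3, 5], so split the integral there.
∫[-3,3] (3*u**2 + 6*u - 45) du = -216; the area of that piece is 216.
∫[3,5] (3*u**2 + 6*u - 45) du = 56.
Total area = 216 + 56 = 272.

272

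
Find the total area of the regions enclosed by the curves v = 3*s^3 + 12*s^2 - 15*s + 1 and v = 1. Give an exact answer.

Set the curves equal: 3*s^3 + 12*s^2 - 15*s + 1 = 1, so 3*s^3 + 12*s^2 - 15*s = 0, which factors as 3*s*(s - 1)*(s + 5) = 0. The curves meet at s = -5, 0, 1.
On [-5, 0], v = 3*s^3 + 12*s^2 - 15*s + 1 is on top; that piece has area ∫[-5,0] (3*s^3 + 12*s^2 - 15*s) ds = 875/4.
On [0, 1], v = 1 is on top; that piece has area ∫[0,1] (-(3*s^3 + 12*s^2 - 15*s)) ds = 11/4.
Total enclosed area = 875/4 + 11/4 = 443/2.

443/2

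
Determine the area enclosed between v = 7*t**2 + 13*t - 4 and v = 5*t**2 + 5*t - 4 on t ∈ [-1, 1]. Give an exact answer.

8

The difference (7*t**2 + 13*t - 4) - (5*t**2 + 5*t - 4) = 2*t**2 + 8*t changes sign at t = 0 inside [-1, 1], so split the integral there.
∫[-1,0] (2*t**2 + 8*t) dt = -10/3; the area of that piece is 10/3.
∫[0,1] (2*t**2 + 8*t) dt = 14/3.
Total area = 10/3 + 14/3 = 8.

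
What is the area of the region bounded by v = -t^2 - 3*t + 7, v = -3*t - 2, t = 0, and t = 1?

26/3

On [0, 1], (-t^2 - 3*t + 7) - (-3*t - 2) = -t^2 + 9 is ≥ 0 throughout, so the area is a single integral of |-t^2 + 9|.
∫[0,1] (-t^2 + 9) dt = 26/3.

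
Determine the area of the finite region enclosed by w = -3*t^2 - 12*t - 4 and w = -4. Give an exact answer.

32

Set the curves equal: -3*t^2 - 12*t - 4 = -4, so -3*t^2 - 12*t = 0, which factors as -3*t*(t + 4) = 0. The curves meet at t = -4, 0.
On [-4, 0], w = -3*t^2 - 12*t - 4 is on top; that piece has area ∫[-4,0] (-3*t^2 - 12*t) dt = 32.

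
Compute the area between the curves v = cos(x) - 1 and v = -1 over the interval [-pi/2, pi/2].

On [-pi/2, pi/2], (cos(x) - 1) - (-1) = cos(x) is ≥ 0 throughout, so the area is a single integral of |cos(x)|.
∫[-pi/2,pi/2] (cos(x)) dx = 2.

2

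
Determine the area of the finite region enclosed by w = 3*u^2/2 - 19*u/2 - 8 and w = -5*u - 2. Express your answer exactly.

125/4

Set the curves equal: 3*u^2/2 - 19*u/2 - 8 = -5*u - 2, so 3*u^2/2 - 9*u/2 - 6 = 0, which factors as 3*(u - 4)*(u + 1)/2 = 0. The curves meet at u = -1, 4.
On [-1, 4], w = -5*u - 2 is on top; that piece has area ∫[-1,4] (-(3*u^2/2 - 9*u/2 - 6)) du = 125/4.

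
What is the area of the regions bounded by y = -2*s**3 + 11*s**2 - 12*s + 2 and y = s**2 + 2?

Set the curves equal: -2*s**3 + 11*s**2 - 12*s + 2 = s**2 + 2, so -2*s**3 + 10*s**2 - 12*s = 0, which factors as -2*s*(s - 3)*(s - 2) = 0. The curves meet at s = 0, 2, 3.
On [0, 2], y = s**2 + 2 is on top; that piece has area ∫[0,2] (-(-2*s**3 + 10*s**2 - 12*s)) ds = 16/3.
On [2, 3], y = -2*s**3 + 11*s**2 - 12*s + 2 is on top; that piece has area ∫[2,3] (-2*s**3 + 10*s**2 - 12*s) ds = 5/6.
Total enclosed area = 16/3 + 5/6 = 37/6.

37/6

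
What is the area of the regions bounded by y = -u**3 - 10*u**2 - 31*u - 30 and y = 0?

37/12

Set the curves equal: -u**3 - 10*u**2 - 31*u - 30 = 0, so -u**3 - 10*u**2 - 31*u - 30 = 0, which factors as -(u + 2)*(u + 3)*(u + 5) = 0. The curves meet at u = -5, -3, -2.
On [-5, -3], y = 0 is on top; that piece has area ∫[-5,-3] (-(-u**3 - 10*u**2 - 31*u - 30)) du = 8/3.
On [-3, -2], y = -u**3 - 10*u**2 - 31*u - 30 is on top; that piece has area ∫[-3,-2] (-u**3 - 10*u**2 - 31*u - 30) du = 5/12.
Total enclosed area = 8/3 + 5/12 = 37/12.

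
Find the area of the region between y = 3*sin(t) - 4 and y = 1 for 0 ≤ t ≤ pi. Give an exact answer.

-6 + 5*pi

On [0, pi], (3*sin(t) - 4) - (1) = 3*sin(t) - 5 is ≤ 0 throughout, so the area is a single integral of |3*sin(t) - 5|.
∫[0,pi] (3*sin(t) - 5) dt = 6 - 5*pi; the area of that piece is -6 + 5*pi.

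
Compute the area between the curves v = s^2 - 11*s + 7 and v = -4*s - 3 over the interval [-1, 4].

155/6

The difference (s^2 - 11*s + 7) - (-4*s - 3) = s^2 - 7*s + 10 changes sign at s = 2 inside [-1, 4], so split the integral there.
∫[-1,2] (s^2 - 7*s + 10) ds = 45/2.
∫[2,4] (s^2 - 7*s + 10) ds = -10/3; the area of that piece is 10/3.
Total area = 45/2 + 10/3 = 155/6.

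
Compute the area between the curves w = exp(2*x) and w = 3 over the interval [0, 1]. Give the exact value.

The difference (exp(2*x)) - (3) = exp(2*x) - 3 changes sign at x = log(3)/2 inside [0, 1], so split the integral there.
∫[0,log(3)/2] (exp(2*x) - 3) dx = 1 - 3*log(3)/2; the area of that piece is -1 + 3*log(3)/2.
∫[log(3)/2,1] (exp(2*x) - 3) dx = -9/2 + 3*log(3)/2 + exp(2)/2.
Total area = (-1 + 3*log(3)/2) + (-9/2 + 3*log(3)/2 + exp(2)/2) = -11/2 + 3*log(3) + exp(2)/2.

-11/2 + 3*log(3) + exp(2)/2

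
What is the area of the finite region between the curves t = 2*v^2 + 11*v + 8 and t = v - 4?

Both boundary curves give t as a function of v, so integrate with respect to v. Setting them equal: 2*v^2 + 10*v + 12 = 0, i.e. 2*(v + 2)*(v + 3) = 0, so they meet at v = -3, -2.
For v in [-3, -2], t = 2*v^2 + 11*v + 8 is on the left; area = ∫[-3,-2] (-(2*v^2 + 10*v + 12)) dv = 1/3.

1/3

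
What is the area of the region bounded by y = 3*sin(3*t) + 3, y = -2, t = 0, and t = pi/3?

On [0, pi/3], (3*sin(3*t) + 3) - (-2) = 3*sin(3*t) + 5 is ≥ 0 throughout, so the area is a single integral of |3*sin(3*t) + 5|.
∫[0,pi/3] (3*sin(3*t) + 5) dt = 2 + 5*pi/3.

2 + 5*pi/3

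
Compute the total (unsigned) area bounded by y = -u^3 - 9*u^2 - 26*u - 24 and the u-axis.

1/2

The curve meets the u-axis where -u^3 - 9*u^2 - 26*u - 24 = 0, i.e. -(u + 2)*(u + 3)*(u + 4) = 0, at u = -4, -3, -2.
On [-4, -3] the curve lies below the axis; ∫[-4,-3] (-u^3 - 9*u^2 - 26*u - 24) du = -1/4, giving area 1/4.
On [-3, -2] the curve lies above the axis; ∫[-3,-2] (-u^3 - 9*u^2 - 26*u - 24) du = 1/4, giving area 1/4.
Total area = 1/4 + 1/4 = 1/2.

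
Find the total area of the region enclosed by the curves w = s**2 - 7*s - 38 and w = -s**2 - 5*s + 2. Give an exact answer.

243

Set the curves equal: s**2 - 7*s - 38 = -s**2 - 5*s + 2, so 2*s**2 - 2*s - 40 = 0, which factors as 2*(s - 5)*(s + 4) = 0. The curves meet at s = -4, 5.
On [-4, 5], w = -s**2 - 5*s + 2 is on top; that piece has area ∫[-4,5] (-(2*s**2 - 2*s - 40)) ds = 243.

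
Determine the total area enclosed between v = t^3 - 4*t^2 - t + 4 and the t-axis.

The curve meets the t-axis where t^3 - 4*t^2 - t + 4 = 0, i.e. (t - 4)*(t - 1)*(t + 1) = 0, at t = -1, 1, 4.
On [-1, 1] the curve lies above the axis; ∫[-1,1] (t^3 - 4*t^2 - t + 4) dt = 16/3, giving area 16/3.
On [1, 4] the curve lies below the axis; ∫[1,4] (t^3 - 4*t^2 - t + 4) dt = -63/4, giving area 63/4.
Total area = 16/3 + 63/4 = 253/12.

253/12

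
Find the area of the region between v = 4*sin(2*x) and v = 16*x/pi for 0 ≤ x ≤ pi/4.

2 - pi/2

On [0, pi/4], (4*sin(2*x)) - (16*x/pi) = -16*x/pi + 4*sin(2*x) is ≥ 0 throughout, so the area is a single integral of |-16*x/pi + 4*sin(2*x)|.
∫[0,pi/4] (-16*x/pi + 4*sin(2*x)) dx = 2 - pi/2.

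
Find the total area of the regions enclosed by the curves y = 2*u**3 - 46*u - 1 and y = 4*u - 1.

625

Set the curves equal: 2*u**3 - 46*u - 1 = 4*u - 1, so 2*u**3 - 50*u = 0, which factors as 2*u*(u - 5)*(u + 5) = 0. The curves meet at u = -5, 0, 5.
On [-5, 0], y = 2*u**3 - 46*u - 1 is on top; that piece has area ∫[-5,0] (2*u**3 - 50*u) du = 625/2.
On [0, 5], y = 4*u - 1 is on top; that piece has area ∫[0,5] (-(2*u**3 - 50*u)) du = 625/2.
Total enclosed area = 625/2 + 625/2 = 625.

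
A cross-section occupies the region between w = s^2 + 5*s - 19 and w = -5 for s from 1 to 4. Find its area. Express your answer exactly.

149/6

The difference (s^2 + 5*s - 19) - (-5) = s^2 + 5*s - 14 changes sign at s = 2 inside [1, 4], so split the integral there.
∫[1,2] (s^2 + 5*s - 14) ds = -25/6; the area of that piece is 25/6.
∫[2,4] (s^2 + 5*s - 14) ds = 62/3.
Total area = 25/6 + 62/3 = 149/6.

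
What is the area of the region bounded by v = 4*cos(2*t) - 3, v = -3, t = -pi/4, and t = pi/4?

4

On [-pi/4, pi/4], (4*cos(2*t) - 3) - (-3) = 4*cos(2*t) is ≥ 0 throughout, so the area is a single integral of |4*cos(2*t)|.
∫[-pi/4,pi/4] (4*cos(2*t)) dt = 4.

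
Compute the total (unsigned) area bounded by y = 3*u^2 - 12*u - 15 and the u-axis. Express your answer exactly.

The curve meets the u-axis where 3*u^2 - 12*u - 15 = 0, i.e. 3*(u - 5)*(u + 1) = 0, at u = -1, 5.
On [-1, 5] the curve lies below the axis; ∫[-1,5] (3*u^2 - 12*u - 15) du = -108, giving area 108.

108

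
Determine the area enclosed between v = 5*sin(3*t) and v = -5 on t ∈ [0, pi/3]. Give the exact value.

On [0, pi/3], (5*sin(3*t)) - (-5) = 5*sin(3*t) + 5 is ≥ 0 throughout, so the area is a single integral of |5*sin(3*t) + 5|.
∫[0,pi/3] (5*sin(3*t) + 5) dt = 10/3 + 5*pi/3.

10/3 + 5*pi/3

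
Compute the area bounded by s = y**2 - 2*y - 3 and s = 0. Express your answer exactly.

32/3

Both boundary curves give s as a function of y, so integrate with respect to y. Setting them equal: y**2 - 2*y - 3 = 0, i.e. (y - 3)*(y + 1) = 0, so they meet at y = -1, 3.
For y in [-1, 3], s = y**2 - 2*y - 3 is on the left; area = ∫[-1,3] (-(y**2 - 2*y - 3)) dy = 32/3.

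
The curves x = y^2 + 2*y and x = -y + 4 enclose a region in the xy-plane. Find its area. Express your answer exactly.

Both boundary curves give x as a function of y, so integrate with respect to y. Setting them equal: y^2 + 3*y - 4 = 0, i.e. (y - 1)*(y + 4) = 0, so they meet at y = -4, 1.
For y in [-4, 1], x = y^2 + 2*y is on the left; area = ∫[-4,1] (-(y^2 + 3*y - 4)) dy = 125/6.

125/6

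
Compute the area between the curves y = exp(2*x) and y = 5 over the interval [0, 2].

The difference (exp(2*x)) - (5) = exp(2*x) - 5 changes sign at x = log(5)/2 inside [0, 2], so split the integral there.
∫[0,log(5)/2] (exp(2*x) - 5) dx = 2 - 5*log(5)/2; the area of that piece is -2 + 5*log(5)/2.
∫[log(5)/2,2] (exp(2*x) - 5) dx = -25/2 + 5*log(5)/2 + exp(4)/2.
Total area = (-2 + 5*log(5)/2) + (-25/2 + 5*log(5)/2 + exp(4)/2) = -29/2 + 5*log(5) + exp(4)/2.

-29/2 + 5*log(5) + exp(4)/2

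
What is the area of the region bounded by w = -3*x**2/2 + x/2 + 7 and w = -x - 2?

125/4

Set the curves equal: -3*x**2/2 + x/2 + 7 = -x - 2, so -3*x**2/2 + 3*x/2 + 9 = 0, which factors as -3*(x - 3)*(x + 2)/2 = 0. The curves meet at x = -2, 3.
On [-2, 3], w = -3*x**2/2 + x/2 + 7 is on top; that piece has area ∫[-2,3] (-3*x**2/2 + 3*x/2 + 9) dx = 125/4.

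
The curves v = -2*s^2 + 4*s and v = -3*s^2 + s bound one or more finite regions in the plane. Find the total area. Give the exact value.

9/2

Set the curves equal: -2*s^2 + 4*s = -3*s^2 + s, so s^2 + 3*s = 0, which factors as s*(s + 3) = 0. The curves meet at s = -3, 0.
On [-3, 0], v = -3*s^2 + s is on top; that piece has area ∫[-3,0] (-(s^2 + 3*s)) ds = 9/2.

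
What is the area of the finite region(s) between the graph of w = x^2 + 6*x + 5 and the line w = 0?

The curve meets the x-axis where x^2 + 6*x + 5 = 0, i.e. (x + 1)*(x + 5) = 0, at x = -5, -1.
On [-5, -1] the curve lies below the axis; ∫[-5,-1] (x^2 + 6*x + 5) dx = -32/3, giving area 32/3.

32/3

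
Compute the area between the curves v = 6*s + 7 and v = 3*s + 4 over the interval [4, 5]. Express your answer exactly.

On [4, 5], (6*s + 7) - (3*s + 4) = 3*s + 3 is ≥ 0 throughout, so the area is a single integral of |3*s + 3|.
∫[4,5] (3*s + 3) ds = 33/2.

33/2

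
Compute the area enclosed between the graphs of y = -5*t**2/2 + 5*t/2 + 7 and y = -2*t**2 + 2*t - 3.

Set the curves equal: -5*t**2/2 + 5*t/2 + 7 = -2*t**2 + 2*t - 3, so -t**2/2 + t/2 + 10 = 0, which factors as -(t - 5)*(t + 4)/2 = 0. The curves meet at t = -4, 5.
On [-4, 5], y = -5*t**2/2 + 5*t/2 + 7 is on top; that piece has area ∫[-4,5] (-t**2/2 + t/2 + 10) dt = 243/4.

243/4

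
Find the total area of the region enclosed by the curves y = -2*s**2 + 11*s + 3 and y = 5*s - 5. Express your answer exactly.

125/3

Set the curves equal: -2*s**2 + 11*s + 3 = 5*s - 5, so -2*s**2 + 6*s + 8 = 0, which factors as -2*(s - 4)*(s + 1) = 0. The curves meet at s = -1, 4.
On [-1, 4], y = -2*s**2 + 11*s + 3 is on top; that piece has area ∫[-1,4] (-2*s**2 + 6*s + 8) ds = 125/3.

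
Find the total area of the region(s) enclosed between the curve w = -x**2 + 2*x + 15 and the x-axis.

256/3

The curve meets the x-axis where -x**2 + 2*x + 15 = 0, i.e. -(x - 5)*(x + 3) = 0, at x = -3, 5.
On [-3, 5] the curve lies above the axis; ∫[-3,5] (-x**2 + 2*x + 15) dx = 256/3, giving area 256/3.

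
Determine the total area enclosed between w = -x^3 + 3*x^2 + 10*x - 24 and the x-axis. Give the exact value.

The curve meets the x-axis where -x^3 + 3*x^2 + 10*x - 24 = 0, i.e. -(x - 4)*(x - 2)*(x + 3) = 0, at x = -3, 2, 4.
On [-3, 2] the curve lies below the axis; ∫[-3,2] (-x^3 + 3*x^2 + 10*x - 24) dx = -375/4, giving area 375/4.
On [2, 4] the curve lies above the axis; ∫[2,4] (-x^3 + 3*x^2 + 10*x - 24) dx = 8, giving area 8.
Total area = 375/4 + 8 = 407/4.

407/4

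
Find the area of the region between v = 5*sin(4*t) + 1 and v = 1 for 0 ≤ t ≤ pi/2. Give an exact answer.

The difference (5*sin(4*t) + 1) - (1) = 5*sin(4*t) changes sign at t = pi/4 inside [0, pi/2], so split the integral there.
∫[0,pi/4] (5*sin(4*t)) dt = 5/2.
∫[pi/4,pi/2] (5*sin(4*t)) dt = -5/2; the area of that piece is 5/2.
Total area = 5/2 + 5/2 = 5.

5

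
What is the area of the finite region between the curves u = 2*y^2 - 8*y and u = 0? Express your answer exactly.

Both boundary curves give u as a function of y, so integrate with respect to y. Setting them equal: 2*y^2 - 8*y = 0, i.e. 2*y*(y - 4) = 0, so they meet at y = 0, 4.
For y in [0, 4], u = 2*y^2 - 8*y is on the left; area = ∫[0,4] (-(2*y^2 - 8*y)) dy = 64/3.

64/3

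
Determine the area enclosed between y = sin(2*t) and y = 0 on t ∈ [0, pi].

2

The difference (sin(2*t)) - (0) = sin(2*t) changes sign at t = pi/2 inside [0, pi], so split the integral there.
∫[0,pi/2] (sin(2*t)) dt = 1.
∫[pi/2,pi] (sin(2*t)) dt = -1; the area of that piece is 1.
Total area = 1 + 1 = 2.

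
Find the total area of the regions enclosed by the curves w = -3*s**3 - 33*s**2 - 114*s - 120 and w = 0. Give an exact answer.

37/4

Set the curves equal: -3*s**3 - 33*s**2 - 114*s - 120 = 0, so -3*s**3 - 33*s**2 - 114*s - 120 = 0, which factors as -3*(s + 2)*(s + 4)*(s + 5) = 0. The curves meet at s = -5, -4, -2.
On [-5, -4], w = 0 is on top; that piece has area ∫[-5,-4] (-(-3*s**3 - 33*s**2 - 114*s - 120)) ds = 5/4.
On [-4, -2], w = -3*s**3 - 33*s**2 - 114*s - 120 is on top; that piece has area ∫[-4,-2] (-3*s**3 - 33*s**2 - 114*s - 120) ds = 8.
Total enclosed area = 5/4 + 8 = 37/4.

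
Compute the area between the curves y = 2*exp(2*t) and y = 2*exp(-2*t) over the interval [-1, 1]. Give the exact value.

The difference (2*exp(2*t)) - (2*exp(-2*t)) = 2*exp(2*t) - 2*exp(-2*t) changes sign at t = 0 inside [-1, 1], so split the integral there.
∫[-1,0] (2*exp(2*t) - 2*exp(-2*t)) dt = -exp(2) - exp(-2) + 2; the area of that piece is -2 + exp(-2) + exp(2).
∫[0,1] (2*exp(2*t) - 2*exp(-2*t)) dt = -2 + exp(-2) + exp(2).
Total area = (-2 + exp(-2) + exp(2)) + (-2 + exp(-2) + exp(2)) = -4 + 2*exp(-2) + 2*exp(2).

-4 + 2*exp(-2) + 2*exp(2)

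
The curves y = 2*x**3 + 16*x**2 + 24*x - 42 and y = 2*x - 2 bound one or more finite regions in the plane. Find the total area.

Set the curves equal: 2*x**3 + 16*x**2 + 24*x - 42 = 2*x - 2, so 2*x**3 + 16*x**2 + 22*x - 40 = 0, which factors as 2*(x - 1)*(x + 4)*(x + 5) = 0. The curves meet at x = -5, -4, 1.
On [-5, -4], y = 2*x**3 + 16*x**2 + 24*x - 42 is on top; that piece has area ∫[-5,-4] (2*x**3 + 16*x**2 + 22*x - 40) dx = 11/6.
On [-4, 1], y = 2*x - 2 is on top; that piece has area ∫[-4,1] (-(2*x**3 + 16*x**2 + 22*x - 40)) dx = 875/6.
Total enclosed area = 11/6 + 875/6 = 443/3.

443/3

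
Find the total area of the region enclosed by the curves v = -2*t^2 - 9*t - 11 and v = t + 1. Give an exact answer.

Set the curves equal: -2*t^2 - 9*t - 11 = t + 1, so -2*t^2 - 10*t - 12 = 0, which factors as -2*(t + 2)*(t + 3) = 0. The curves meet at t = -3, -2.
On [-3, -2], v = -2*t^2 - 9*t - 11 is on top; that piece has area ∫[-3,-2] (-2*t^2 - 10*t - 12) dt = 1/3.

1/3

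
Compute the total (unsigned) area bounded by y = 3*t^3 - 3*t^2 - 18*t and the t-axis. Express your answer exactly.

The curve meets the t-axis where 3*t^3 - 3*t^2 - 18*t = 0, i.e. 3*t*(t - 3)*(t + 2) = 0, at t = -2, 0, 3.
On [-2, 0] the curve lies above the axis; ∫[-2,0] (3*t^3 - 3*t^2 - 18*t) dt = 16, giving area 16.
On [0, 3] the curve lies below the axis; ∫[0,3] (3*t^3 - 3*t^2 - 18*t) dt = -189/4, giving area 189/4.
Total area = 16 + 189/4 = 253/4.

253/4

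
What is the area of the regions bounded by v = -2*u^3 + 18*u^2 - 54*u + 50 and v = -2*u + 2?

1

Set the curves equal: -2*u^3 + 18*u^2 - 54*u + 50 = -2*u + 2, so -2*u^3 + 18*u^2 - 52*u + 48 = 0, which factors as -2*(u - 4)*(u - 3)*(u - 2) = 0. The curves meet at u = 2, 3, 4.
On [2, 3], v = -2*u + 2 is on top; that piece has area ∫[2,3] (-(-2*u^3 + 18*u^2 - 52*u + 48)) du = 1/2.
On [3, 4], v = -2*u^3 + 18*u^2 - 54*u + 50 is on top; that piece has area ∫[3,4] (-2*u^3 + 18*u^2 - 52*u + 48) du = 1/2.
Total enclosed area = 1/2 + 1/2 = 1.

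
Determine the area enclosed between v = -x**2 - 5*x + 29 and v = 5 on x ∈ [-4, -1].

On [-4, -1], (-x**2 - 5*x + 29) - (5) = -x**2 - 5*x + 24 is ≥ 0 throughout, so the area is a single integral of |-x**2 - 5*x + 24|.
∫[-4,-1] (-x**2 - 5*x + 24) dx = 177/2.

177/2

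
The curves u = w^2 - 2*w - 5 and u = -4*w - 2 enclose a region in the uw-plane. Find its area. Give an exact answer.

32/3

Both boundary curves give u as a function of w, so integrate with respect to w. Setting them equal: w^2 + 2*w - 3 = 0, i.e. (w - 1)*(w + 3) = 0, so they meet at w = -3, 1.
For w in [-3, 1], u = w^2 - 2*w - 5 is on the left; area = ∫[-3,1] (-(w^2 + 2*w - 3)) dw = 32/3.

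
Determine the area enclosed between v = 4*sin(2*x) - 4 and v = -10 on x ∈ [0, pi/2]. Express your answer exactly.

4 + 3*pi

On [0, pi/2], (4*sin(2*x) - 4) - (-10) = 4*sin(2*x) + 6 is ≥ 0 throughout, so the area is a single integral of |4*sin(2*x) + 6|.
∫[0,pi/2] (4*sin(2*x) + 6) dx = 4 + 3*pi.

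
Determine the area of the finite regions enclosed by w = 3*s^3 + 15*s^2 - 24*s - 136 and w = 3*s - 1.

Set the curves equal: 3*s^3 + 15*s^2 - 24*s - 136 = 3*s - 1, so 3*s^3 + 15*s^2 - 27*s - 135 = 0, which factors as 3*(s - 3)*(s + 3)*(s + 5) = 0. The curves meet at s = -5, -3, 3.
On [-5, -3], w = 3*s^3 + 15*s^2 - 24*s - 136 is on top; that piece has area ∫[-5,-3] (3*s^3 + 15*s^2 - 27*s - 135) ds = 28.
On [-3, 3], w = 3*s - 1 is on top; that piece has area ∫[-3,3] (-(3*s^3 + 15*s^2 - 27*s - 135)) ds = 540.
Total enclosed area = 28 + 540 = 568.

568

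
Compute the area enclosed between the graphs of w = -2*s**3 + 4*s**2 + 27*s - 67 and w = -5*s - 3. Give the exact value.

1136/3

Set the curves equal: -2*s**3 + 4*s**2 + 27*s - 67 = -5*s - 3, so -2*s**3 + 4*s**2 + 32*s - 64 = 0, which factors as -2*(s - 4)*(s - 2)*(s + 4) = 0. The curves meet at s = -4, 2, 4.
On [-4, 2], w = -5*s - 3 is on top; that piece has area ∫[-4,2] (-(-2*s**3 + 4*s**2 + 32*s - 64)) ds = 360.
On [2, 4], w = -2*s**3 + 4*s**2 + 27*s - 67 is on top; that piece has area ∫[2,4] (-2*s**3 + 4*s**2 + 32*s - 64) ds = 56/3.
Total enclosed area = 360 + 56/3 = 1136/3.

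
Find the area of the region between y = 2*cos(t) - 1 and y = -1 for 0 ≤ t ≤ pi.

The difference (2*cos(t) - 1) - (-1) = 2*cos(t) changes sign at t = pi/2 inside [0, pi], so split the integral there.
∫[0,pi/2] (2*cos(t)) dt = 2.
∫[pi/2,pi] (2*cos(t)) dt = -2; the area of that piece is 2.
Total area = 2 + 2 = 4.

4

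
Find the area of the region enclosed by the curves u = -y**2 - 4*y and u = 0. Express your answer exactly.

Both boundary curves give u as a function of y, so integrate with respect to y. Setting them equal: -y**2 - 4*y = 0, i.e. -y*(y + 4) = 0, so they meet at y = -4, 0.
For y in [-4, 0], u = -y**2 - 4*y is on the right; area = ∫[-4,0] (-y**2 - 4*y) dy = 32/3.

32/3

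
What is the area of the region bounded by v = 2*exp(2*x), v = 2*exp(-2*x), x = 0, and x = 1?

On [0, 1], (2*exp(2*x)) - (2*exp(-2*x)) = 2*exp(2*x) - 2*exp(-2*x) is ≥ 0 throughout, so the area is a single integral of |2*exp(2*x) - 2*exp(-2*x)|.
∫[0,1] (2*exp(2*x) - 2*exp(-2*x)) dx = -2 + exp(-2) + exp(2).

-2 + exp(-2) + exp(2)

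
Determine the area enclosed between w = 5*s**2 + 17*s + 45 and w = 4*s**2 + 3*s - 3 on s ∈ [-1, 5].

498

On [-1, 5], (5*s**2 + 17*s + 45) - (4*s**2 + 3*s - 3) = s**2 + 14*s + 48 is ≥ 0 throughout, so the area is a single integral of |s**2 + 14*s + 48|.
∫[-1,5] (s**2 + 14*s + 48) ds = 498.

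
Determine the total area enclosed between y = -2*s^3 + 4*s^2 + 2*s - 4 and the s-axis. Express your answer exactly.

The curve meets the s-axis where -2*s^3 + 4*s^2 + 2*s - 4 = 0, i.e. -2*(s - 2)*(s - 1)*(s + 1) = 0, at s = -1, 1, 2.
On [-1, 1] the curve lies below the axis; ∫[-1,1] (-2*s^3 + 4*s^2 + 2*s - 4) ds = -16/3, giving area 16/3.
On [1, 2] the curve lies above the axis; ∫[1,2] (-2*s^3 + 4*s^2 + 2*s - 4) ds = 5/6, giving area 5/6.
Total area = 16/3 + 5/6 = 37/6.

37/6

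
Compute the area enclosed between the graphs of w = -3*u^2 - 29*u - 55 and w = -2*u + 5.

Set the curves equal: -3*u^2 - 29*u - 55 = -2*u + 5, so -3*u^2 - 27*u - 60 = 0, which factors as -3*(u + 4)*(u + 5) = 0. The curves meet at u = -5, -4.
On [-5, -4], w = -3*u^2 - 29*u - 55 is on top; that piece has area ∫[-5,-4] (-3*u^2 - 27*u - 60) du = 1/2.

1/2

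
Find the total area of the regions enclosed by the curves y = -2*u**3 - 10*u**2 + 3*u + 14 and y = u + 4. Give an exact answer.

296/3

Set the curves equal: -2*u**3 - 10*u**2 + 3*u + 14 = u + 4, so -2*u**3 - 10*u**2 + 2*u + 10 = 0, which factors as -2*(u - 1)*(u + 1)*(u + 5) = 0. The curves meet at u = -5, -1, 1.
On [-5, -1], y = u + 4 is on top; that piece has area ∫[-5,-1] (-(-2*u**3 - 10*u**2 + 2*u + 10)) du = 256/3.
On [-1, 1], y = -2*u**3 - 10*u**2 + 3*u + 14 is on top; that piece has area ∫[-1,1] (-2*u**3 - 10*u**2 + 2*u + 10) du = 40/3.
Total enclosed area = 256/3 + 40/3 = 296/3.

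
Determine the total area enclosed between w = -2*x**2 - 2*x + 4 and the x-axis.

9

The curve meets the x-axis where -2*x**2 - 2*x + 4 = 0, i.e. -2*(x - 1)*(x + 2) = 0, at x = -2, 1.
On [-2, 1] the curve lies above the axis; ∫[-2,1] (-2*x**2 - 2*x + 4) dx = 9, giving area 9.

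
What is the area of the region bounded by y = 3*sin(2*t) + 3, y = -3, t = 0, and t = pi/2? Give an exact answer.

On [0, pi/2], (3*sin(2*t) + 3) - (-3) = 3*sin(2*t) + 6 is ≥ 0 throughout, so the area is a single integral of |3*sin(2*t) + 6|.
∫[0,pi/2] (3*sin(2*t) + 6) dt = 3 + 3*pi.

3 + 3*pi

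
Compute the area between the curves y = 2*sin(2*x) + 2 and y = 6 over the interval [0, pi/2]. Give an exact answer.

-2 + 2*pi

On [0, pi/2], (2*sin(2*x) + 2) - (6) = 2*sin(2*x) - 4 is ≤ 0 throughout, so the area is a single integral of |2*sin(2*x) - 4|.
∫[0,pi/2] (2*sin(2*x) - 4) dx = 2 - 2*pi; the area of that piece is -2 + 2*pi.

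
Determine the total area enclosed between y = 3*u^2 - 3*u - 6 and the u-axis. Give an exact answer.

The curve meets the u-axis where 3*u^2 - 3*u - 6 = 0, i.e. 3*(u - 2)*(u + 1) = 0, at u = -1, 2.
On [-1, 2] the curve lies below the axis; ∫[-1,2] (3*u^2 - 3*u - 6) du = -27/2, giving area 27/2.

27/2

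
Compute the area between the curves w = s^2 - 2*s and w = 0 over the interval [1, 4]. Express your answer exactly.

22/3

The difference (s^2 - 2*s) - (0) = s^2 - 2*s changes sign at s = 2 inside [1, 4], so split the integral there.
∫[1,2] (s^2 - 2*s) ds = -2/3; the area of that piece is 2/3.
∫[2,4] (s^2 - 2*s) ds = 20/3.
Total area = 2/3 + 20/3 = 22/3.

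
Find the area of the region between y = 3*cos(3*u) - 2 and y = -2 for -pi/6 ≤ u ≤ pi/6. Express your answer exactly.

On [-pi/6, pi/6], (3*cos(3*u) - 2) - (-2) = 3*cos(3*u) is ≥ 0 throughout, so the area is a single integral of |3*cos(3*u)|.
∫[-pi/6,pi/6] (3*cos(3*u)) du = 2.

2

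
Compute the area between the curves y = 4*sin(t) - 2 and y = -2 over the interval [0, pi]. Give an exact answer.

On [0, pi], (4*sin(t) - 2) - (-2) = 4*sin(t) is ≥ 0 throughout, so the area is a single integral of |4*sin(t)|.
∫[0,pi] (4*sin(t)) dt = 8.

8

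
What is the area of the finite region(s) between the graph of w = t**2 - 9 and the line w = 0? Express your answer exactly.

36

The curve meets the t-axis where t**2 - 9 = 0, i.e. (t - 3)*(t + 3) = 0, at t = -3, 3.
On [-3, 3] the curve lies below the axis; ∫[-3,3] (t**2 - 9) dt = -36, giving area 36.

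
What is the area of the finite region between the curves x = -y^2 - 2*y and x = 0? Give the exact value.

Both boundary curves give x as a function of y, so integrate with respect to y. Setting them equal: -y^2 - 2*y = 0, i.e. -y*(y + 2) = 0, so they meet at y = -2, 0.
For y in [-2, 0], x = -y^2 - 2*y is on the right; area = ∫[-2,0] (-y^2 - 2*y) dy = 4/3.

4/3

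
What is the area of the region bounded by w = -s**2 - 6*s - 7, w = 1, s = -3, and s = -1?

2

The difference (-s**2 - 6*s - 7) - (1) = -s**2 - 6*s - 8 changes sign at s = -2 inside [-3, -1], so split the integral there.
∫[-3,-2] (-s**2 - 6*s - 8) ds = 2/3.
∫[-2,-1] (-s**2 - 6*s - 8) ds = -4/3; the area of that piece is 4/3.
Total area = 2/3 + 4/3 = 2.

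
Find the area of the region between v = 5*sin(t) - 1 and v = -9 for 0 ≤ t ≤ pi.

On [0, pi], (5*sin(t) - 1) - (-9) = 5*sin(t) + 8 is ≥ 0 throughout, so the area is a single integral of |5*sin(t) + 8|.
∫[0,pi] (5*sin(t) + 8) dt = 10 + 8*pi.

10 + 8*pi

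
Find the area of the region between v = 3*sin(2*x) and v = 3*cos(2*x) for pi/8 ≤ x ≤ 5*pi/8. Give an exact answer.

On [pi/8, 5*pi/8], (3*sin(2*x)) - (3*cos(2*x)) = 3*sin(2*x) - 3*cos(2*x) is ≥ 0 throughout, so the area is a single integral of |3*sin(2*x) - 3*cos(2*x)|.
∫[pi/8,5*pi/8] (3*sin(2*x) - 3*cos(2*x)) dx = 3*sqrt(2).

3*sqrt(2)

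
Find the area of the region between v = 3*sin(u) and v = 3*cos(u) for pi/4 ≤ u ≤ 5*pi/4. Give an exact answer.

On [pi/4, 5*pi/4], (3*sin(u)) - (3*cos(u)) = 3*sin(u) - 3*cos(u) is ≥ 0 throughout, so the area is a single integral of |3*sin(u) - 3*cos(u)|.
∫[pi/4,5*pi/4] (3*sin(u) - 3*cos(u)) du = 6*sqrt(2).

6*sqrt(2)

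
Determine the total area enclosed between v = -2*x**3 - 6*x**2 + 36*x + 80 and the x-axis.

The curve meets the x-axis where -2*x**3 - 6*x**2 + 36*x + 80 = 0, i.e. -2*(x - 4)*(x + 2)*(x + 5) = 0, at x = -5, -2, 4.
On [-5, -2] the curve lies below the axis; ∫[-5,-2] (-2*x**3 - 6*x**2 + 36*x + 80) dx = -135/2, giving area 135/2.
On [-2, 4] the curve lies above the axis; ∫[-2,4] (-2*x**3 - 6*x**2 + 36*x + 80) dx = 432, giving area 432.
Total area = 135/2 + 432 = 999/2.

999/2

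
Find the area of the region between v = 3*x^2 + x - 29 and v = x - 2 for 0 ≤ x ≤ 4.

64

The difference (3*x^2 + x - 29) - (x - 2) = 3*x^2 - 27 changes sign at x = 3 inside [0, 4], so split the integral there.
∫[0,3] (3*x^2 - 27) dx = -54; the area of that piece is 54.
∫[3,4] (3*x^2 - 27) dx = 10.
Total area = 54 + 10 = 64.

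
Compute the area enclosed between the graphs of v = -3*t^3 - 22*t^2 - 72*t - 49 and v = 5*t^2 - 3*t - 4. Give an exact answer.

Set the curves equal: -3*t^3 - 22*t^2 - 72*t - 49 = 5*t^2 - 3*t - 4, so -3*t^3 - 27*t^2 - 69*t - 45 = 0, which factors as -3*(t + 1)*(t + 3)*(t + 5) = 0. The curves meet at t = -5, -3, -1.
On [-5, -3], v = 5*t^2 - 3*t - 4 is on top; that piece has area ∫[-5,-3] (-(-3*t^3 - 27*t^2 - 69*t - 45)) dt = 12.
On [-3, -1], v = -3*t^3 - 22*t^2 - 72*t - 49 is on top; that piece has area ∫[-3,-1] (-3*t^3 - 27*t^2 - 69*t - 45) dt = 12.
Total enclosed area = 12 + 12 = 24.

24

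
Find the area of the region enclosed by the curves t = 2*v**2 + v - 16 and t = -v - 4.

Both boundary curves give t as a function of v, so integrate with respect to v. Setting them equal: 2*v**2 + 2*v - 12 = 0, i.e. 2*(v - 2)*(v + 3) = 0, so they meet at v = -3, 2.
For v in [-3, 2], t = 2*v**2 + v - 16 is on the left; area = ∫[-3,2] (-(2*v**2 + 2*v - 12)) dv = 125/3.

125/3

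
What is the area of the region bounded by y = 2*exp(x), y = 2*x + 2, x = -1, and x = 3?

On [-1, 3], (2*exp(x)) - (2*x + 2) = -2*x + 2*exp(x) - 2 is ≥ 0 throughout, so the area is a single integral of |-2*x + 2*exp(x) - 2|.
∫[-1,3] (-2*x + 2*exp(x) - 2) dx = -16 - 2*exp(-1) + 2*exp(3).

-16 - 2*exp(-1) + 2*exp(3)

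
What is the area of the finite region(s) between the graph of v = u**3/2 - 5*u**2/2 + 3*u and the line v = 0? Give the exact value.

The curve meets the u-axis where u**3/2 - 5*u**2/2 + 3*u = 0, i.e. u*(u - 3)*(u - 2)/2 = 0, at u = 0, 2, 3.
On [0, 2] the curve lies above the axis; ∫[0,2] (u**3/2 - 5*u**2/2 + 3*u) du = 4/3, giving area 4/3.
On [2, 3] the curve lies below the axis; ∫[2,3] (u**3/2 - 5*u**2/2 + 3*u) du = -5/24, giving area 5/24.
Total area = 4/3 + 5/24 = 37/24.

37/24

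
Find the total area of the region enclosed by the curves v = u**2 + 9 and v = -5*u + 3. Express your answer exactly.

1/6

Set the curves equal: u**2 + 9 = -5*u + 3, so u**2 + 5*u + 6 = 0, which factors as (u + 2)*(u + 3) = 0. The curves meet at u = -3, -2.
On [-3, -2], v = -5*u + 3 is on top; that piece has area ∫[-3,-2] (-(u**2 + 5*u + 6)) du = 1/6.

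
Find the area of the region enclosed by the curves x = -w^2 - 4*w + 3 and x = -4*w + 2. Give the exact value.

Both boundary curves give x as a function of w, so integrate with respect to w. Setting them equal: -w^2 + 1 = 0, i.e. -(w - 1)*(w + 1) = 0, so they meet at w = -1, 1.
For w in [-1, 1], x = -w^2 - 4*w + 3 is on the right; area = ∫[-1,1] (-w^2 + 1) dw = 4/3.

4/3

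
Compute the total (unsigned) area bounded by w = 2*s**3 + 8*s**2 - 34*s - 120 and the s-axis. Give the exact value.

3901/6

The curve meets the s-axis where 2*s**3 + 8*s**2 - 34*s - 120 = 0, i.e. 2*(s - 4)*(s + 3)*(s + 5) = 0, at s = -5, -3, 4.
On [-5, -3] the curve lies above the axis; ∫[-5,-3] (2*s**3 + 8*s**2 - 34*s - 120) ds = 64/3, giving area 64/3.
On [-3, 4] the curve lies below the axis; ∫[-3,4] (2*s**3 + 8*s**2 - 34*s - 120) ds = -3773/6, giving area 3773/6.
Total area = 64/3 + 3773/6 = 3901/6.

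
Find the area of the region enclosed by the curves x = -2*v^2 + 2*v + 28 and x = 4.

Both boundary curves give x as a function of v, so integrate with respect to v. Setting them equal: -2*v^2 + 2*v + 24 = 0, i.e. -2*(v - 4)*(v + 3) = 0, so they meet at v = -3, 4.
For v in [-3, 4], x = -2*v^2 + 2*v + 28 is on the right; area = ∫[-3,4] (-2*v^2 + 2*v + 24) dv = 343/3.

343/3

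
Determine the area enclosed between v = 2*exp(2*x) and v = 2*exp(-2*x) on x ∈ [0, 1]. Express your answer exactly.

On [0, 1], (2*exp(2*x)) - (2*exp(-2*x)) = 2*exp(2*x) - 2*exp(-2*x) is ≥ 0 throughout, so the area is a single integral of |2*exp(2*x) - 2*exp(-2*x)|.
∫[0,1] (2*exp(2*x) - 2*exp(-2*x)) dx = -2 + exp(-2) + exp(2).

-2 + exp(-2) + exp(2)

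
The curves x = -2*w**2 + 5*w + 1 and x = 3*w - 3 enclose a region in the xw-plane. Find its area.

Both boundary curves give x as a function of w, so integrate with respect to w. Setting them equal: -2*w**2 + 2*w + 4 = 0, i.e. -2*(w - 2)*(w + 1) = 0, so they meet at w = -1, 2.
For w in [-1, 2], x = -2*w**2 + 5*w + 1 is on the right; area = ∫[-1,2] (-2*w**2 + 2*w + 4) dw = 9.

9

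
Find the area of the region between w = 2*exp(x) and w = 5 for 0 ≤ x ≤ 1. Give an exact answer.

-13 - 10*log(2) + 2*exp(1) + 10*log(5)

The difference (2*exp(x)) - (5) = 2*exp(x) - 5 changes sign at x = log(5/2) inside [0, 1], so split the integral there.
∫[0,log(5/2)] (2*exp(x) - 5) dx = log(32/3125) + 3; the area of that piece is -3 + log(3125/32).
∫[log(5/2),1] (2*exp(x) - 5) dx = -10 - 5*log(2) + 2*exp(1) + 5*log(5).
Total area = (-3 + log(3125/32)) + (-10 - 5*log(2) + 2*exp(1) + 5*log(5)) = -13 - 10*log(2) + 2*exp(1) + 10*log(5).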